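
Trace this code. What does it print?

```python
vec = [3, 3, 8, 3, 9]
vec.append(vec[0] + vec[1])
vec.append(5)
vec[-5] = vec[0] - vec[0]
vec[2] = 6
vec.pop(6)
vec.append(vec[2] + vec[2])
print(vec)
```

append vec[0]+vec[1] = 3+3 = 6 → [3, 3, 8, 3, 9, 6]
append 5 → [3, 3, 8, 3, 9, 6, 5]
vec[-5] = vec[0]-vec[0] = 3-3 = 0 → [3, 3, 0, 3, 9, 6, 5]
vec[2] = 6 → [3, 3, 6, 3, 9, 6, 5]
pop(6) removes 5 → [3, 3, 6, 3, 9, 6]
append vec[2]+vec[2] = 6+6 = 12 → [3, 3, 6, 3, 9, 6, 12]

[3, 3, 6, 3, 9, 6, 12]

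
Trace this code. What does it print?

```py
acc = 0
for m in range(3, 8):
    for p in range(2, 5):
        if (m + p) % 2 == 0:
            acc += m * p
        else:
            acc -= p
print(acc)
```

m=3,p=2: odd sum, acc = 0-2 = -2
m=3,p=3: even sum, acc = (-2)+9 = 7
m=3,p=4: odd sum, acc = 7-4 = 3
m=4,p=2: even sum, acc = 3+8 = 11
m=4,p=3: odd sum, acc = 11-3 = 8
m=4,p=4: even sum, acc = 8+16 = 24
m=5,p=2: odd sum, acc = 24-2 = 22
m=5,p=3: even sum, acc = 22+15 = 37
m=5,p=4: odd sum, acc = 37-4 = 33
m=6,p=2: even sum, acc = 33+12 = 45
m=6,p=3: odd sum, acc = 45-3 = 42
m=6,p=4: even sum, acc = 42+24 = 66
m=7,p=2: odd sum, acc = 66-2 = 64
m=7,p=3: even sum, acc = 64+21 = 85
m=7,p=4: odd sum, acc = 85-4 = 81

81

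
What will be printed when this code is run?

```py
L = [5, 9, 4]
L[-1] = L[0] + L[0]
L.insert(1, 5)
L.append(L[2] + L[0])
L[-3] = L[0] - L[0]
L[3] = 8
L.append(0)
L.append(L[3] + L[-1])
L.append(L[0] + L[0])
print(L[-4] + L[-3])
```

L[-1] = L[0]+L[0] = 5+5 = 10 → [5, 9, 10]
insert 5 at 1 → [5, 5, 9, 10]
append L[2]+L[0] = 9+5 = 14 → [5, 5, 9, 10, 14]
L[-3] = L[0]-L[0] = 5-5 = 0 → [5, 5, 0, 10, 14]
L[3] = 8 → [5, 5, 0, 8, 14]
append 0 → [5, 5, 0, 8, 14, 0]
append L[3]+L[-1] = 8+0 = 8 → [5, 5, 0, 8, 14, 0, 8]
append L[0]+L[0] = 5+5 = 10 → [5, 5, 0, 8, 14, 0, 8, 10]
L[-4]+L[-3] = 14+0 = 14

14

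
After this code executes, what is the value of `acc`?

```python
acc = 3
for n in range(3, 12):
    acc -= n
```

-60

n=3: acc = 3-3 = 0
n=4: acc = 0-4 = -4
n=5: acc = (-4)-5 = -9
n=6: acc = (-9)-6 = -15
n=7: acc = (-15)-7 = -22
n=8: acc = (-22)-8 = -30
n=9: acc = (-30)-9 = -39
n=10: acc = (-39)-10 = -49
n=11: acc = (-49)-11 = -60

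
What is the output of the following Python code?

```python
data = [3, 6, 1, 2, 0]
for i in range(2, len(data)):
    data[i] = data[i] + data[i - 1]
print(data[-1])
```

i=2: data[2] = 1+6 = 7 → [3, 6, 7, 2, 0]
i=3: data[3] = 2+7 = 9 → [3, 6, 7, 9, 0]
i=4: data[4] = 0+9 = 9 → [3, 6, 7, 9, 9]

9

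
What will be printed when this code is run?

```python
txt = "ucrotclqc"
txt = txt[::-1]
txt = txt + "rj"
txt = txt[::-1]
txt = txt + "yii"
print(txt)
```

reverse → 'cqlctorcu'
+ 'rj' → 'cqlctorcurj'
reverse → 'jrucrotclqc'
+ 'yii' → 'jrucrotclqcyii'

jrucrotclqcyii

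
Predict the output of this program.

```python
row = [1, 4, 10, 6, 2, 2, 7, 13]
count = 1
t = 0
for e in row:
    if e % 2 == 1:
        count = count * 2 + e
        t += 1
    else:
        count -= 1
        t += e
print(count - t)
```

-8

e=1: odd, count = 1*2+1 = 3; t=1
e=4: not odd, count = 3-1 = 2; t=5
e=10: not odd, count = 2-1 = 1; t=15
e=6: not odd, count = 1-1 = 0; t=21
e=2: not odd, count = 0-1 = -1; t=23
e=2: not odd, count = (-1)-1 = -2; t=25
e=7: odd, count = (-2)*2+7 = 3; t=26
e=13: odd, count = 3*2+13 = 19; t=27
count-t = 19-27 = -8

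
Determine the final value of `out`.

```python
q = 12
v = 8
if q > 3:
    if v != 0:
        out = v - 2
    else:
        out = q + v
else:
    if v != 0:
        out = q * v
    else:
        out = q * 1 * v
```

6

q=12, v=8
q > 3 is True; v != 0 is True
→ out = v - 2 = 6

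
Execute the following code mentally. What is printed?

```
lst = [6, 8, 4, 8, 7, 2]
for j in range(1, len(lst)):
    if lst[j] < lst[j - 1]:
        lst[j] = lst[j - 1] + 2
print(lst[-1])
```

16

j=1: 8>=6, unchanged → [6, 8, 4, 8, 7, 2]
j=2: 4<8, lst[2] = 8+2 = 10 → [6, 8, 10, 8, 7, 2]
j=3: 8<10, lst[3] = 10+2 = 12 → [6, 8, 10, 12, 7, 2]
j=4: 7<12, lst[4] = 12+2 = 14 → [6, 8, 10, 12, 14, 2]
j=5: 2<14, lst[5] = 14+2 = 16 → [6, 8, 10, 12, 14, 16]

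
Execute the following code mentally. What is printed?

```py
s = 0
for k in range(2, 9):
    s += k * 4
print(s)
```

140

k=2: s = 0+2*4 = 8
k=3: s = 8+3*4 = 20
k=4: s = 20+4*4 = 36
k=5: s = 36+5*4 = 56
k=6: s = 56+6*4 = 80
k=7: s = 80+7*4 = 108
k=8: s = 108+8*4 = 140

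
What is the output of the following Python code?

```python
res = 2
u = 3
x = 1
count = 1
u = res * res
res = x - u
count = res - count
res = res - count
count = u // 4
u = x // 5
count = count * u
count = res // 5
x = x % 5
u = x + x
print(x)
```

u = 2*2 = 4
res = 1-4 = -3
count = (-3)-1 = -4
res = (-3)-(-4) = 1
count = 4//4 = 1
u = 1//5 = 0
count = 1*0 = 0
count = 1//5 = 0
x = 1%5 = 1
u = 1+1 = 2

1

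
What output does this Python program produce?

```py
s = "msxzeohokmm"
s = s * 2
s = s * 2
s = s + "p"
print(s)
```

msxzeohokmmmsxzeohokmmmsxzeohokmmmsxzeohokmmp

repeat ×2 → 'msxzeohokmmmsxzeohokmm'
repeat ×2 → 'msxzeohokmmmsxzeohokmmmsxzeohokmmmsxzeohokmm'
+ 'p' → 'msxzeohokmmmsxzeohokmmmsxzeohokmmmsxzeohokmmp'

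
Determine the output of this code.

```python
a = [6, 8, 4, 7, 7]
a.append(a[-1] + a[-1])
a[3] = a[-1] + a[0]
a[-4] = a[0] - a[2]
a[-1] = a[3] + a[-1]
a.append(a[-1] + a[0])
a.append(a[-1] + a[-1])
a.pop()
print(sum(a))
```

append a[-1]+a[-1] = 7+7 = 14 → [6, 8, 4, 7, 7, 14]
a[3] = a[-1]+a[0] = 14+6 = 20 → [6, 8, 4, 20, 7, 14]
a[-4] = a[0]-a[2] = 6-4 = 2 → [6, 8, 2, 20, 7, 14]
a[-1] = a[3]+a[-1] = 20+14 = 34 → [6, 8, 2, 20, 7, 34]
append a[-1]+a[0] = 34+6 = 40 → [6, 8, 2, 20, 7, 34, 40]
append a[-1]+a[-1] = 40+40 = 80 → [6, 8, 2, 20, 7, 34, 40, 80]
pop() removes 80 → [6, 8, 2, 20, 7, 34, 40]
sum = 117

117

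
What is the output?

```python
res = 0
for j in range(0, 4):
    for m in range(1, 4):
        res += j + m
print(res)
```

j=0,m=1: res = 0+1 = 1
j=0,m=2: res = 1+2 = 3
j=0,m=3: res = 3+3 = 6
j=1,m=1: res = 6+2 = 8
j=1,m=2: res = 8+3 = 11
j=1,m=3: res = 11+4 = 15
j=2,m=1: res = 15+3 = 18
j=2,m=2: res = 18+4 = 22
j=2,m=3: res = 22+5 = 27
j=3,m=1: res = 27+4 = 31
j=3,m=2: res = 31+5 = 36
j=3,m=3: res = 36+6 = 42

42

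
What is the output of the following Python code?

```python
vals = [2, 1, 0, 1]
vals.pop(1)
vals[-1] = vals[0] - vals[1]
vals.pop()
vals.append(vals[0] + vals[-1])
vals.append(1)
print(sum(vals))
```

5

pop(1) removes 1 → [2, 0, 1]
vals[-1] = vals[0]-vals[1] = 2-0 = 2 → [2, 0, 2]
pop() removes 2 → [2, 0]
append vals[0]+vals[-1] = 2+0 = 2 → [2, 0, 2]
append 1 → [2, 0, 2, 1]
sum = 5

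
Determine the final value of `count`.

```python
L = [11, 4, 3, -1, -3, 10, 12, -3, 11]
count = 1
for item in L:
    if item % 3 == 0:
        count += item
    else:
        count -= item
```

-25

item=11: not %3==0, count = 1-11 = -10
item=4: not %3==0, count = (-10)-4 = -14
item=3: %3==0, count = (-14)+3 = -11
item=-1: not %3==0, count = (-11)-(-1) = -10
item=-3: %3==0, count = (-10)+(-3) = -13
item=10: not %3==0, count = (-13)-10 = -23
item=12: %3==0, count = (-23)+12 = -11
item=-3: %3==0, count = (-11)+(-3) = -14
item=11: not %3==0, count = (-14)-11 = -25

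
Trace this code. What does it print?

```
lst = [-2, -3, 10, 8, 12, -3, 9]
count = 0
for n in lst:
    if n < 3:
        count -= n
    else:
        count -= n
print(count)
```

-31

n=-2: <3, count = 0-(-2) = 2
n=-3: <3, count = 2-(-3) = 5
n=10: not <3, count = 5-10 = -5
n=8: not <3, count = (-5)-8 = -13
n=12: not <3, count = (-13)-12 = -25
n=-3: <3, count = (-25)-(-3) = -22
n=9: not <3, count = (-22)-9 = -31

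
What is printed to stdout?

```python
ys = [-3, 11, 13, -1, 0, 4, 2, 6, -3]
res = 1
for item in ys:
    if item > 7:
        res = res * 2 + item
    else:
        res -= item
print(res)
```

43

item=-3: not >7, res = 1-(-3) = 4
item=11: >7, res = 4*2+11 = 19
item=13: >7, res = 19*2+13 = 51
item=-1: not >7, res = 51-(-1) = 52
item=0: not >7, res = 52-0 = 52
item=4: not >7, res = 52-4 = 48
item=2: not >7, res = 48-2 = 46
item=6: not >7, res = 46-6 = 40
item=-3: not >7, res = 40-(-3) = 43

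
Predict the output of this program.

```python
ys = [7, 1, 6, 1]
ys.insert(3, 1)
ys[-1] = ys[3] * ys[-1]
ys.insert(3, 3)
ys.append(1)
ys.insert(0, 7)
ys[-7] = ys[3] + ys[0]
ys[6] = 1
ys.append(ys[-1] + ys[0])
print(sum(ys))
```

insert 1 at 3 → [7, 1, 6, 1, 1]
ys[-1] = ys[3]*ys[-1] = 1*1 = 1 → [7, 1, 6, 1, 1]
insert 3 at 3 → [7, 1, 6, 3, 1, 1]
append 1 → [7, 1, 6, 3, 1, 1, 1]
insert 7 at 0 → [7, 7, 1, 6, 3, 1, 1, 1]
ys[-7] = ys[3]+ys[0] = 6+7 = 13 → [7, 13, 1, 6, 3, 1, 1, 1]
ys[6] = 1 → [7, 13, 1, 6, 3, 1, 1, 1]
append ys[-1]+ys[0] = 1+7 = 8 → [7, 13, 1, 6, 3, 1, 1, 1, 8]
sum = 41

41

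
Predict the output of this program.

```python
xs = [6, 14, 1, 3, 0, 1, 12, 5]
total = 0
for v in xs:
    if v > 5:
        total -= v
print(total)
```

v=6: >5, total = 0-6 = -6
v=14: >5, total = (-6)-14 = -20
v=1: not >5
v=3: not >5
v=0: not >5
v=1: not >5
v=12: >5, total = (-20)-12 = -32
v=5: not >5

-32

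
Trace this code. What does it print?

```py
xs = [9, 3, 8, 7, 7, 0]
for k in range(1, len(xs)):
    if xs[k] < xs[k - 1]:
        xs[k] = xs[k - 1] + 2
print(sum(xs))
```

k=1: 3<9, xs[1] = 9+2 = 11 → [9, 11, 8, 7, 7, 0]
k=2: 8<11, xs[2] = 11+2 = 13 → [9, 11, 13, 7, 7, 0]
k=3: 7<13, xs[3] = 13+2 = 15 → [9, 11, 13, 15, 7, 0]
k=4: 7<15, xs[4] = 15+2 = 17 → [9, 11, 13, 15, 17, 0]
k=5: 0<17, xs[5] = 17+2 = 19 → [9, 11, 13, 15, 17, 19]
sum = 84

84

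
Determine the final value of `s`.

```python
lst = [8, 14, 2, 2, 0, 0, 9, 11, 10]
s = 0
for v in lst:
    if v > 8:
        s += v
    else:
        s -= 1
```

39

v=8: not >8, s = 0-1 = -1
v=14: >8, s = (-1)+14 = 13
v=2: not >8, s = 13-1 = 12
v=2: not >8, s = 12-1 = 11
v=0: not >8, s = 11-1 = 10
v=0: not >8, s = 10-1 = 9
v=9: >8, s = 9+9 = 18
v=11: >8, s = 18+11 = 29
v=10: >8, s = 29+10 = 39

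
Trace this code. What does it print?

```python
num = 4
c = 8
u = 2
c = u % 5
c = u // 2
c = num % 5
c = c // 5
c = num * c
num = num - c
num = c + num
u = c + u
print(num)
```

4

c = 2%5 = 2
c = 2//2 = 1
c = 4%5 = 4
c = 4//5 = 0
c = 4*0 = 0
num = 4-0 = 4
num = 0+4 = 4
u = 0+2 = 2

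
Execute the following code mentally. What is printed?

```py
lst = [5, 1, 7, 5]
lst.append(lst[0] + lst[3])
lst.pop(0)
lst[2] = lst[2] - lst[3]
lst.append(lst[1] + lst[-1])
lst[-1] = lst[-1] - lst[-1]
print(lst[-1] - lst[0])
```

-1

append lst[0]+lst[3] = 5+5 = 10 → [5, 1, 7, 5, 10]
pop(0) removes 5 → [1, 7, 5, 10]
lst[2] = lst[2]-lst[3] = 5-10 = -5 → [1, 7, -5, 10]
append lst[1]+lst[-1] = 7+10 = 17 → [1, 7, -5, 10, 17]
lst[-1] = lst[-1]-lst[-1] = 17-17 = 0 → [1, 7, -5, 10, 0]
lst[-1]-lst[0] = 0-1 = -1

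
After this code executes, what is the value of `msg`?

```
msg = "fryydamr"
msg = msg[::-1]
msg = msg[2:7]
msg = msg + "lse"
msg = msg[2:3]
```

reverse → 'rmadyyrf'
slice [2:7] → 'adyyr'
+ 'lse' → 'adyyrlse'
slice [2:3] → 'y'

'y'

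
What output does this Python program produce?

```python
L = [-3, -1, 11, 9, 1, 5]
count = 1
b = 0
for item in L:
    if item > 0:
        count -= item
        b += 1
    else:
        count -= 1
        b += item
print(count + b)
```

item=-3: not >0, count = 1-1 = 0; b=-3
item=-1: not >0, count = 0-1 = -1; b=-4
item=11: >0, count = (-1)-11 = -12; b=-3
item=9: >0, count = (-12)-9 = -21; b=-2
item=1: >0, count = (-21)-1 = -22; b=-1
item=5: >0, count = (-22)-5 = -27; b=0
count+b = (-27)+0 = -27

-27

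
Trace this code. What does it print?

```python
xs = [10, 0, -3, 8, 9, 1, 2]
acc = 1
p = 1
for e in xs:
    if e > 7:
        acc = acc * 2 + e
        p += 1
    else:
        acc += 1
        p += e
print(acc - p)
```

e=10: >7, acc = 1*2+10 = 12; p=2
e=0: not >7, acc = 12+1 = 13; p=2
e=-3: not >7, acc = 13+1 = 14; p=-1
e=8: >7, acc = 14*2+8 = 36; p=0
e=9: >7, acc = 36*2+9 = 81; p=1
e=1: not >7, acc = 81+1 = 82; p=2
e=2: not >7, acc = 82+1 = 83; p=4
acc-p = 83-4 = 79

79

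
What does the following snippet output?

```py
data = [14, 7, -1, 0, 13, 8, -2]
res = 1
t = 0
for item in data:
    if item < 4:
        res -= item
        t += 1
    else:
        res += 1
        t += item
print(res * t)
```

item=14: not <4, res = 1+1 = 2; t=14
item=7: not <4, res = 2+1 = 3; t=21
item=-1: <4, res = 3-(-1) = 4; t=22
item=0: <4, res = 4-0 = 4; t=23
item=13: not <4, res = 4+1 = 5; t=36
item=8: not <4, res = 5+1 = 6; t=44
item=-2: <4, res = 6-(-2) = 8; t=45
res*t = 8*45 = 360

360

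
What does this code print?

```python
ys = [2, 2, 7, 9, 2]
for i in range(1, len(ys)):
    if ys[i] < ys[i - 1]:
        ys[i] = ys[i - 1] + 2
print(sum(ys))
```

i=1: 2>=2, unchanged → [2, 2, 7, 9, 2]
i=2: 7>=2, unchanged → [2, 2, 7, 9, 2]
i=3: 9>=7, unchanged → [2, 2, 7, 9, 2]
i=4: 2<9, ys[4] = 9+2 = 11 → [2, 2, 7, 9, 11]
sum = 31

31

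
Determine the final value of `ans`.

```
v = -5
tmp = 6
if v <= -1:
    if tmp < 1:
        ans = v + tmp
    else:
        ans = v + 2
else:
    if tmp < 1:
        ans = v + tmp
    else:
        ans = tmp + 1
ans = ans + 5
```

2

v=-5, tmp=6
v <= -1 is True; tmp < 1 is False
→ ans = v + 2 = -3
ans = (-3)+5 = 2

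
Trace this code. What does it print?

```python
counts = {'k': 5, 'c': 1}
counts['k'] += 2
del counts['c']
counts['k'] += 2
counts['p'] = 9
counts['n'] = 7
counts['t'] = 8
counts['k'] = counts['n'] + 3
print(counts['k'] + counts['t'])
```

counts['k'] = 5+2 = 7 → {'k': 7, 'c': 1}
del 'c' → {'k': 7}
counts['k'] = 7+2 = 9 → {'k': 9}
counts['p'] = 9 → {'k': 9, 'p': 9}
counts['n'] = 7 → {'k': 9, 'p': 9, 'n': 7}
counts['t'] = 8 → {'k': 9, 'p': 9, 'n': 7, 't': 8}
counts['k'] = counts['n']+3 = 10 → {'k': 10, 'p': 9, 'n': 7, 't': 8}
counts['k']+counts['t'] = 10+8 = 18

18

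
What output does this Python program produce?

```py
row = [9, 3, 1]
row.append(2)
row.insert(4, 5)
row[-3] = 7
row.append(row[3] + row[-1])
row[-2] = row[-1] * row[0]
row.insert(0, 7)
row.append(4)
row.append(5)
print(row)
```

[7, 9, 3, 7, 2, 63, 7, 4, 5]

append 2 → [9, 3, 1, 2]
insert 5 at 4 → [9, 3, 1, 2, 5]
row[-3] = 7 → [9, 3, 7, 2, 5]
append row[3]+row[-1] = 2+5 = 7 → [9, 3, 7, 2, 5, 7]
row[-2] = row[-1]*row[0] = 7*9 = 63 → [9, 3, 7, 2, 63, 7]
insert 7 at 0 → [7, 9, 3, 7, 2, 63, 7]
append 4 → [7, 9, 3, 7, 2, 63, 7, 4]
append 5 → [7, 9, 3, 7, 2, 63, 7, 4, 5]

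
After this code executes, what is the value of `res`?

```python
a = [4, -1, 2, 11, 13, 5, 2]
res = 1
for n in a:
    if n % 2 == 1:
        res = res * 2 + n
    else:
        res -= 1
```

n=4: not odd, res = 1-1 = 0
n=-1: odd, res = 0*2+(-1) = -1
n=2: not odd, res = (-1)-1 = -2
n=11: odd, res = (-2)*2+11 = 7
n=13: odd, res = 7*2+13 = 27
n=5: odd, res = 27*2+5 = 59
n=2: not odd, res = 59-1 = 58

58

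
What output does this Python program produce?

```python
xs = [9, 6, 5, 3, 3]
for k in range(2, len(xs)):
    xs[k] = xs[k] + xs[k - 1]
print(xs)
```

k=2: xs[2] = 5+6 = 11 → [9, 6, 11, 3, 3]
k=3: xs[3] = 3+11 = 14 → [9, 6, 11, 14, 3]
k=4: xs[4] = 3+14 = 17 → [9, 6, 11, 14, 17]

[9, 6, 11, 14, 17]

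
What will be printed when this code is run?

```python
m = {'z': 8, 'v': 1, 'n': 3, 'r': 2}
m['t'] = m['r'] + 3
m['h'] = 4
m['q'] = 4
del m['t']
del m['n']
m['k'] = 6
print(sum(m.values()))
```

25

m['t'] = m['r']+3 = 5 → {'z': 8, 'v': 1, 'n': 3, 'r': 2, 't': 5}
m['h'] = 4 → {'z': 8, 'v': 1, 'n': 3, 'r': 2, 't': 5, 'h': 4}
m['q'] = 4 → {'z': 8, 'v': 1, 'n': 3, 'r': 2, 't': 5, 'h': 4, 'q': 4}
del 't' → {'z': 8, 'v': 1, 'n': 3, 'r': 2, 'h': 4, 'q': 4}
del 'n' → {'z': 8, 'v': 1, 'r': 2, 'h': 4, 'q': 4}
m['k'] = 6 → {'z': 8, 'v': 1, 'r': 2, 'h': 4, 'q': 4, 'k': 6}
sum of values = 25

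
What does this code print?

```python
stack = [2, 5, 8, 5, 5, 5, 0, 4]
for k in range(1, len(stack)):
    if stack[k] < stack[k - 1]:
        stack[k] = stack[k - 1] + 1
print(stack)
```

k=1: 5>=2, unchanged → [2, 5, 8, 5, 5, 5, 0, 4]
k=2: 8>=5, unchanged → [2, 5, 8, 5, 5, 5, 0, 4]
k=3: 5<8, stack[3] = 8+1 = 9 → [2, 5, 8, 9, 5, 5, 0, 4]
k=4: 5<9, stack[4] = 9+1 = 10 → [2, 5, 8, 9, 10, 5, 0, 4]
k=5: 5<10, stack[5] = 10+1 = 11 → [2, 5, 8, 9, 10, 11, 0, 4]
k=6: 0<11, stack[6] = 11+1 = 12 → [2, 5, 8, 9, 10, 11, 12, 4]
k=7: 4<12, stack[7] = 12+1 = 13 → [2, 5, 8, 9, 10, 11, 12, 13]

[2, 5, 8, 9, 10, 11, 12, 13]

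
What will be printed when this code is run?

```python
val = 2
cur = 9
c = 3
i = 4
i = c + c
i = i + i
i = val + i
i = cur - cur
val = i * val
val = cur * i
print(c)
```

3

i = 3+3 = 6
i = 6+6 = 12
i = 2+12 = 14
i = 9-9 = 0
val = 0*2 = 0
val = 9*0 = 0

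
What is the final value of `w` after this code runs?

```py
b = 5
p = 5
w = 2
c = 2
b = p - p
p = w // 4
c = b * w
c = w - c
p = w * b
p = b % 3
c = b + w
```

b = 5-5 = 0
p = 2//4 = 0
c = 0*2 = 0
c = 2-0 = 2
p = 2*0 = 0
p = 0%3 = 0
c = 0+2 = 2

2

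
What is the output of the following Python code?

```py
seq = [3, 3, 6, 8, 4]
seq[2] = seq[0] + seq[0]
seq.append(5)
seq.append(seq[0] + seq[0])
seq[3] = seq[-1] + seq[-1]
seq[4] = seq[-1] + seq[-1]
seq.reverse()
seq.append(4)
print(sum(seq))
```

seq[2] = seq[0]+seq[0] = 3+3 = 6 → [3, 3, 6, 8, 4]
append 5 → [3, 3, 6, 8, 4, 5]
append seq[0]+seq[0] = 3+3 = 6 → [3, 3, 6, 8, 4, 5, 6]
seq[3] = seq[-1]+seq[-1] = 6+6 = 12 → [3, 3, 6, 12, 4, 5, 6]
seq[4] = seq[-1]+seq[-1] = 6+6 = 12 → [3, 3, 6, 12, 12, 5, 6]
reverse → [6, 5, 12, 12, 6, 3, 3]
append 4 → [6, 5, 12, 12, 6, 3, 3, 4]
sum = 51

51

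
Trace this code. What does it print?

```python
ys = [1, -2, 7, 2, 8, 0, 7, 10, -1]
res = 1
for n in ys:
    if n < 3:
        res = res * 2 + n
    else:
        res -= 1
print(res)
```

n=1: <3, res = 1*2+1 = 3
n=-2: <3, res = 3*2+(-2) = 4
n=7: not <3, res = 4-1 = 3
n=2: <3, res = 3*2+2 = 8
n=8: not <3, res = 8-1 = 7
n=0: <3, res = 7*2+0 = 14
n=7: not <3, res = 14-1 = 13
n=10: not <3, res = 13-1 = 12
n=-1: <3, res = 12*2+(-1) = 23

23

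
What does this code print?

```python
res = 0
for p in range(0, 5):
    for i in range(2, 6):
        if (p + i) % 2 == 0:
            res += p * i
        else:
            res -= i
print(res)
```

32

p=0,i=2: even sum, res = 0+0 = 0
p=0,i=3: odd sum, res = 0-3 = -3
p=0,i=4: even sum, res = (-3)+0 = -3
p=0,i=5: odd sum, res = (-3)-5 = -8
p=1,i=2: odd sum, res = (-8)-2 = -10
p=1,i=3: even sum, res = (-10)+3 = -7
p=1,i=4: odd sum, res = (-7)-4 = -11
p=1,i=5: even sum, res = (-11)+5 = -6
p=2,i=2: even sum, res = (-6)+4 = -2
p=2,i=3: odd sum, res = (-2)-3 = -5
p=2,i=4: even sum, res = (-5)+8 = 3
p=2,i=5: odd sum, res = 3-5 = -2
p=3,i=2: odd sum, res = (-2)-2 = -4
p=3,i=3: even sum, res = (-4)+9 = 5
p=3,i=4: odd sum, res = 5-4 = 1
p=3,i=5: even sum, res = 1+15 = 16
p=4,i=2: even sum, res = 16+8 = 24
p=4,i=3: odd sum, res = 24-3 = 21
p=4,i=4: even sum, res = 21+16 = 37
p=4,i=5: odd sum, res = 37-5 = 32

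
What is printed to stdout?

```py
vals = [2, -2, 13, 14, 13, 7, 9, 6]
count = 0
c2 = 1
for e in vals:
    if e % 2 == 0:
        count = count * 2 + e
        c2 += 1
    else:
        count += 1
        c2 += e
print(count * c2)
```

e=2: even, count = 0*2+2 = 2; c2=2
e=-2: even, count = 2*2+(-2) = 2; c2=3
e=13: not even, count = 2+1 = 3; c2=16
e=14: even, count = 3*2+14 = 20; c2=17
e=13: not even, count = 20+1 = 21; c2=30
e=7: not even, count = 21+1 = 22; c2=37
e=9: not even, count = 22+1 = 23; c2=46
e=6: even, count = 23*2+6 = 52; c2=47
count*c2 = 52*47 = 2444

2444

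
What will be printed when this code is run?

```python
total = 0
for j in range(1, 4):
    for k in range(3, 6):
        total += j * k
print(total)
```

72

j=1,k=3: total = 0+3 = 3
j=1,k=4: total = 3+4 = 7
j=1,k=5: total = 7+5 = 12
j=2,k=3: total = 12+6 = 18
j=2,k=4: total = 18+8 = 26
j=2,k=5: total = 26+10 = 36
j=3,k=3: total = 36+9 = 45
j=3,k=4: total = 45+12 = 57
j=3,k=5: total = 57+15 = 72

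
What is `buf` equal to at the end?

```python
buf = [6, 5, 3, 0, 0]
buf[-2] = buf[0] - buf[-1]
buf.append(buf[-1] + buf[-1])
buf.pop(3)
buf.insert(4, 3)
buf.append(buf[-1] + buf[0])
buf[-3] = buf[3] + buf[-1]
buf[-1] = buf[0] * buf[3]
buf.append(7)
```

buf[-2] = buf[0]-buf[-1] = 6-0 = 6 → [6, 5, 3, 6, 0]
append buf[-1]+buf[-1] = 0+0 = 0 → [6, 5, 3, 6, 0, 0]
pop(3) removes 6 → [6, 5, 3, 0, 0]
insert 3 at 4 → [6, 5, 3, 0, 3, 0]
append buf[-1]+buf[0] = 0+6 = 6 → [6, 5, 3, 0, 3, 0, 6]
buf[-3] = buf[3]+buf[-1] = 0+6 = 6 → [6, 5, 3, 0, 6, 0, 6]
buf[-1] = buf[0]*buf[3] = 6*0 = 0 → [6, 5, 3, 0, 6, 0, 0]
append 7 → [6, 5, 3, 0, 6, 0, 0, 7]

[6, 5, 3, 0, 6, 0, 0, 7]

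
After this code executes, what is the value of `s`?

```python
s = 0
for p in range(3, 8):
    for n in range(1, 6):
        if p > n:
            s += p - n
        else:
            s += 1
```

p=3,n=1: 3>1, s = 0+2 = 2
p=3,n=2: 3>2, s = 2+1 = 3
p=3,n=3: not 3>3, s = 3+1 = 4
p=3,n=4: not 3>4, s = 4+1 = 5
p=3,n=5: not 3>5, s = 5+1 = 6
p=4,n=1: 4>1, s = 6+3 = 9
p=4,n=2: 4>2, s = 9+2 = 11
p=4,n=3: 4>3, s = 11+1 = 12
p=4,n=4: not 4>4, s = 12+1 = 13
p=4,n=5: not 4>5, s = 13+1 = 14
p=5,n=1: 5>1, s = 14+4 = 18
p=5,n=2: 5>2, s = 18+3 = 21
p=5,n=3: 5>3, s = 21+2 = 23
p=5,n=4: 5>4, s = 23+1 = 24
p=5,n=5: not 5>5, s = 24+1 = 25
p=6,n=1: 6>1, s = 25+5 = 30
p=6,n=2: 6>2, s = 30+4 = 34
p=6,n=3: 6>3, s = 34+3 = 37
p=6,n=4: 6>4, s = 37+2 = 39
p=6,n=5: 6>5, s = 39+1 = 40
p=7,n=1: 7>1, s = 40+6 = 46
p=7,n=2: 7>2, s = 46+5 = 51
p=7,n=3: 7>3, s = 51+4 = 55
p=7,n=4: 7>4, s = 55+3 = 58
p=7,n=5: 7>5, s = 58+2 = 60

60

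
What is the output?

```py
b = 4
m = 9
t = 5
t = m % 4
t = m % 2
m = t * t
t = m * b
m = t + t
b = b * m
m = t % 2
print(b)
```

32

t = 9%4 = 1
t = 9%2 = 1
m = 1*1 = 1
t = 1*4 = 4
m = 4+4 = 8
b = 4*8 = 32
m = 4%2 = 0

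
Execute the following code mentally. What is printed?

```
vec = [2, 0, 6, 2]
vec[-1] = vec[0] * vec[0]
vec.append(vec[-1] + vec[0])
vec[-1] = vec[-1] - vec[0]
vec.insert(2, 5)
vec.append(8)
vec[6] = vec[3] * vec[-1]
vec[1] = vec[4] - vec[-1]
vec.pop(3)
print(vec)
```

[2, -44, 5, 4, 4, 48]

vec[-1] = vec[0]*vec[0] = 2*2 = 4 → [2, 0, 6, 4]
append vec[-1]+vec[0] = 4+2 = 6 → [2, 0, 6, 4, 6]
vec[-1] = vec[-1]-vec[0] = 6-2 = 4 → [2, 0, 6, 4, 4]
insert 5 at 2 → [2, 0, 5, 6, 4, 4]
append 8 → [2, 0, 5, 6, 4, 4, 8]
vec[6] = vec[3]*vec[-1] = 6*8 = 48 → [2, 0, 5, 6, 4, 4, 48]
vec[1] = vec[4]-vec[-1] = 4-48 = -44 → [2, -44, 5, 6, 4, 4, 48]
pop(3) removes 6 → [2, -44, 5, 4, 4, 48]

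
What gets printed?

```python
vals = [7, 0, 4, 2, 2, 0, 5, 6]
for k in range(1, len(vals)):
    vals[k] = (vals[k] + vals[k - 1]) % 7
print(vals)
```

[7, 0, 4, 6, 1, 1, 6, 5]

k=1: vals[1] = (0+7)%7 = 0 → [7, 0, 4, 2, 2, 0, 5, 6]
k=2: vals[2] = (4+0)%7 = 4 → [7, 0, 4, 2, 2, 0, 5, 6]
k=3: vals[3] = (2+4)%7 = 6 → [7, 0, 4, 6, 2, 0, 5, 6]
k=4: vals[4] = (2+6)%7 = 1 → [7, 0, 4, 6, 1, 0, 5, 6]
k=5: vals[5] = (0+1)%7 = 1 → [7, 0, 4, 6, 1, 1, 5, 6]
k=6: vals[6] = (5+1)%7 = 6 → [7, 0, 4, 6, 1, 1, 6, 6]
k=7: vals[7] = (6+6)%7 = 5 → [7, 0, 4, 6, 1, 1, 6, 5]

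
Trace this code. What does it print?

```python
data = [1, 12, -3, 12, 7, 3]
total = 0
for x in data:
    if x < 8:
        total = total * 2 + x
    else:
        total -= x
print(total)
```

-131

x=1: <8, total = 0*2+1 = 1
x=12: not <8, total = 1-12 = -11
x=-3: <8, total = (-11)*2+(-3) = -25
x=12: not <8, total = (-25)-12 = -37
x=7: <8, total = (-37)*2+7 = -67
x=3: <8, total = (-67)*2+3 = -131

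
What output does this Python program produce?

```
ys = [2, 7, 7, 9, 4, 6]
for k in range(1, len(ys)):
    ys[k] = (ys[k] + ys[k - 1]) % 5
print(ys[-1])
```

k=1: ys[1] = (7+2)%5 = 4 → [2, 4, 7, 9, 4, 6]
k=2: ys[2] = (7+4)%5 = 1 → [2, 4, 1, 9, 4, 6]
k=3: ys[3] = (9+1)%5 = 0 → [2, 4, 1, 0, 4, 6]
k=4: ys[4] = (4+0)%5 = 4 → [2, 4, 1, 0, 4, 6]
k=5: ys[5] = (6+4)%5 = 0 → [2, 4, 1, 0, 4, 0]

0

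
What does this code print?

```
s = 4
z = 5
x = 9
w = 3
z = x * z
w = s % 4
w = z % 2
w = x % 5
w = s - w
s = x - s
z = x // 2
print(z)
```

z = 9*5 = 45
w = 4%4 = 0
w = 45%2 = 1
w = 9%5 = 4
w = 4-4 = 0
s = 9-4 = 5
z = 9//2 = 4

4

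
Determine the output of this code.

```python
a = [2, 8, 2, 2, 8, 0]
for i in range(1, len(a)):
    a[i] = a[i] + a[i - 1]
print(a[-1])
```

22

i=1: a[1] = 8+2 = 10 → [2, 10, 2, 2, 8, 0]
i=2: a[2] = 2+10 = 12 → [2, 10, 12, 2, 8, 0]
i=3: a[3] = 2+12 = 14 → [2, 10, 12, 14, 8, 0]
i=4: a[4] = 8+14 = 22 → [2, 10, 12, 14, 22, 0]
i=5: a[5] = 0+22 = 22 → [2, 10, 12, 14, 22, 22]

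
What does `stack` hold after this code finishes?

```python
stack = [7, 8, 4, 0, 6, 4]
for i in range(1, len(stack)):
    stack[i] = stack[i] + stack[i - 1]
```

[7, 15, 19, 19, 25, 29]

i=1: stack[1] = 8+7 = 15 → [7, 15, 4, 0, 6, 4]
i=2: stack[2] = 4+15 = 19 → [7, 15, 19, 0, 6, 4]
i=3: stack[3] = 0+19 = 19 → [7, 15, 19, 19, 6, 4]
i=4: stack[4] = 6+19 = 25 → [7, 15, 19, 19, 25, 4]
i=5: stack[5] = 4+25 = 29 → [7, 15, 19, 19, 25, 29]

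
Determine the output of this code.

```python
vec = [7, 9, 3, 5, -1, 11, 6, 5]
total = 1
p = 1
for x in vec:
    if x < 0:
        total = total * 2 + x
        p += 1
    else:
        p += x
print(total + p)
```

49

x=7: not <0; p=8
x=9: not <0; p=17
x=3: not <0; p=20
x=5: not <0; p=25
x=-1: <0, total = 1*2+(-1) = 1; p=26
x=11: not <0; p=37
x=6: not <0; p=43
x=5: not <0; p=48
total+p = 1+48 = 49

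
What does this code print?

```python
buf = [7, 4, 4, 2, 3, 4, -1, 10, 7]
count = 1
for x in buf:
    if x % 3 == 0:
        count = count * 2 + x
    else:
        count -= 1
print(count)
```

-7

x=7: not %3==0, count = 1-1 = 0
x=4: not %3==0, count = 0-1 = -1
x=4: not %3==0, count = (-1)-1 = -2
x=2: not %3==0, count = (-2)-1 = -3
x=3: %3==0, count = (-3)*2+3 = -3
x=4: not %3==0, count = (-3)-1 = -4
x=-1: not %3==0, count = (-4)-1 = -5
x=10: not %3==0, count = (-5)-1 = -6
x=7: not %3==0, count = (-6)-1 = -7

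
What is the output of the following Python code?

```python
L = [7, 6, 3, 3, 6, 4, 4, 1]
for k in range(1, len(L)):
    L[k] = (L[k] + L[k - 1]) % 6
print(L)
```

k=1: L[1] = (6+7)%6 = 1 → [7, 1, 3, 3, 6, 4, 4, 1]
k=2: L[2] = (3+1)%6 = 4 → [7, 1, 4, 3, 6, 4, 4, 1]
k=3: L[3] = (3+4)%6 = 1 → [7, 1, 4, 1, 6, 4, 4, 1]
k=4: L[4] = (6+1)%6 = 1 → [7, 1, 4, 1, 1, 4, 4, 1]
k=5: L[5] = (4+1)%6 = 5 → [7, 1, 4, 1, 1, 5, 4, 1]
k=6: L[6] = (4+5)%6 = 3 → [7, 1, 4, 1, 1, 5, 3, 1]
k=7: L[7] = (1+3)%6 = 4 → [7, 1, 4, 1, 1, 5, 3, 4]

[7, 1, 4, 1, 1, 5, 3, 4]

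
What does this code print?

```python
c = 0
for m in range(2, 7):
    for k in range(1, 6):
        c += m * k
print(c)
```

m=2,k=1: c = 0+2 = 2
m=2,k=2: c = 2+4 = 6
m=2,k=3: c = 6+6 = 12
m=2,k=4: c = 12+8 = 20
m=2,k=5: c = 20+10 = 30
m=3,k=1: c = 30+3 = 33
m=3,k=2: c = 33+6 = 39
m=3,k=3: c = 39+9 = 48
m=3,k=4: c = 48+12 = 60
m=3,k=5: c = 60+15 = 75
m=4,k=1: c = 75+4 = 79
m=4,k=2: c = 79+8 = 87
m=4,k=3: c = 87+12 = 99
m=4,k=4: c = 99+16 = 115
m=4,k=5: c = 115+20 = 135
m=5,k=1: c = 135+5 = 140
m=5,k=2: c = 140+10 = 150
m=5,k=3: c = 150+15 = 165
m=5,k=4: c = 165+20 = 185
m=5,k=5: c = 185+25 = 210
m=6,k=1: c = 210+6 = 216
m=6,k=2: c = 216+12 = 228
m=6,k=3: c = 228+18 = 246
m=6,k=4: c = 246+24 = 270
m=6,k=5: c = 270+30 = 300

300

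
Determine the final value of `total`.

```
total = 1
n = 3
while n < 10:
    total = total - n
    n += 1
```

-41

n=3: total = 1-3 = -2
n=4: total = (-2)-4 = -6
n=5: total = (-6)-5 = -11
n=6: total = (-11)-6 = -17
n=7: total = (-17)-7 = -24
n=8: total = (-24)-8 = -32
n=9: total = (-32)-9 = -41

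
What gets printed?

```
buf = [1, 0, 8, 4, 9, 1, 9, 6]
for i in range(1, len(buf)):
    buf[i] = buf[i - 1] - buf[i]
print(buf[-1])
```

i=1: buf[1] = 1-0 = 1 → [1, 1, 8, 4, 9, 1, 9, 6]
i=2: buf[2] = 1-8 = -7 → [1, 1, -7, 4, 9, 1, 9, 6]
i=3: buf[3] = (-7)-4 = -11 → [1, 1, -7, -11, 9, 1, 9, 6]
i=4: buf[4] = (-11)-9 = -20 → [1, 1, -7, -11, -20, 1, 9, 6]
i=5: buf[5] = (-20)-1 = -21 → [1, 1, -7, -11, -20, -21, 9, 6]
i=6: buf[6] = (-21)-9 = -30 → [1, 1, -7, -11, -20, -21, -30, 6]
i=7: buf[7] = (-30)-6 = -36 → [1, 1, -7, -11, -20, -21, -30, -36]

-36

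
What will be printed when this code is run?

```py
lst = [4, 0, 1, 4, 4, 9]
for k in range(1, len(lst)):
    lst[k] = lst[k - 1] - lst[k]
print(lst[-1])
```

k=1: lst[1] = 4-0 = 4 → [4, 4, 1, 4, 4, 9]
k=2: lst[2] = 4-1 = 3 → [4, 4, 3, 4, 4, 9]
k=3: lst[3] = 3-4 = -1 → [4, 4, 3, -1, 4, 9]
k=4: lst[4] = (-1)-4 = -5 → [4, 4, 3, -1, -5, 9]
k=5: lst[5] = (-5)-9 = -14 → [4, 4, 3, -1, -5, -14]

-14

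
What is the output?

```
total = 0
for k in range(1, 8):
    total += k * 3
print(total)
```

84

k=1: total = 0+1*3 = 3
k=2: total = 3+2*3 = 9
k=3: total = 9+3*3 = 18
k=4: total = 18+4*3 = 30
k=5: total = 30+5*3 = 45
k=6: total = 45+6*3 = 63
k=7: total = 63+7*3 = 84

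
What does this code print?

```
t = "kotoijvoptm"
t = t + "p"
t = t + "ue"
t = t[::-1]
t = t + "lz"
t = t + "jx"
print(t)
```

+ 'p' → 'kotoijvoptmp'
+ 'ue' → 'kotoijvoptmpue'
reverse → 'eupmtpovjiotok'
+ 'lz' → 'eupmtpovjiotoklz'
+ 'jx' → 'eupmtpovjiotoklzjx'

eupmtpovjiotoklzjx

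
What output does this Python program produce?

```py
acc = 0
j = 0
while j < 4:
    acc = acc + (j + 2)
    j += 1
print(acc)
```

j=0: acc = 0+2 = 2
j=1: acc = 2+3 = 5
j=2: acc = 5+4 = 9
j=3: acc = 9+5 = 14

14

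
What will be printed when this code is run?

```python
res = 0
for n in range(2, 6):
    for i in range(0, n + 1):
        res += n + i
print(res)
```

n=2,i=0: res = 0+2 = 2
n=2,i=1: res = 2+3 = 5
n=2,i=2: res = 5+4 = 9
n=3,i=0: res = 9+3 = 12
n=3,i=1: res = 12+4 = 16
n=3,i=2: res = 16+5 = 21
n=3,i=3: res = 21+6 = 27
n=4,i=0: res = 27+4 = 31
n=4,i=1: res = 31+5 = 36
n=4,i=2: res = 36+6 = 42
n=4,i=3: res = 42+7 = 49
n=4,i=4: res = 49+8 = 57
n=5,i=0: res = 57+5 = 62
n=5,i=1: res = 62+6 = 68
n=5,i=2: res = 68+7 = 75
n=5,i=3: res = 75+8 = 83
n=5,i=4: res = 83+9 = 92
n=5,i=5: res = 92+10 = 102

102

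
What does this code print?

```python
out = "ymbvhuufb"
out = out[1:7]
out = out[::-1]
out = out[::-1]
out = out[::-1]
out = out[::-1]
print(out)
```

mbvhuu

slice [1:7] → 'mbvhuu'
reverse → 'uuhvbm'
reverse → 'mbvhuu'
reverse → 'uuhvbm'
reverse → 'mbvhuu'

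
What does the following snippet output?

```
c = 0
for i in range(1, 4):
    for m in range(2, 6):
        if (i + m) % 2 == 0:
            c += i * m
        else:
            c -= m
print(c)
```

i=1,m=2: odd sum, c = 0-2 = -2
i=1,m=3: even sum, c = (-2)+3 = 1
i=1,m=4: odd sum, c = 1-4 = -3
i=1,m=5: even sum, c = (-3)+5 = 2
i=2,m=2: even sum, c = 2+4 = 6
i=2,m=3: odd sum, c = 6-3 = 3
i=2,m=4: even sum, c = 3+8 = 11
i=2,m=5: odd sum, c = 11-5 = 6
i=3,m=2: odd sum, c = 6-2 = 4
i=3,m=3: even sum, c = 4+9 = 13
i=3,m=4: odd sum, c = 13-4 = 9
i=3,m=5: even sum, c = 9+15 = 24

24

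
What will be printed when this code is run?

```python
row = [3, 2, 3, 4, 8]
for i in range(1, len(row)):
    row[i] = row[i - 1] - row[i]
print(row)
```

i=1: row[1] = 3-2 = 1 → [3, 1, 3, 4, 8]
i=2: row[2] = 1-3 = -2 → [3, 1, -2, 4, 8]
i=3: row[3] = (-2)-4 = -6 → [3, 1, -2, -6, 8]
i=4: row[4] = (-6)-8 = -14 → [3, 1, -2, -6, -14]

[3, 1, -2, -6, -14]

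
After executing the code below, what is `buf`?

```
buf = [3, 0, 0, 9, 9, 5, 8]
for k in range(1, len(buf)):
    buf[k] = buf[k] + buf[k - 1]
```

[3, 3, 3, 12, 21, 26, 34]

k=1: buf[1] = 0+3 = 3 → [3, 3, 0, 9, 9, 5, 8]
k=2: buf[2] = 0+3 = 3 → [3, 3, 3, 9, 9, 5, 8]
k=3: buf[3] = 9+3 = 12 → [3, 3, 3, 12, 9, 5, 8]
k=4: buf[4] = 9+12 = 21 → [3, 3, 3, 12, 21, 5, 8]
k=5: buf[5] = 5+21 = 26 → [3, 3, 3, 12, 21, 26, 8]
k=6: buf[6] = 8+26 = 34 → [3, 3, 3, 12, 21, 26, 34]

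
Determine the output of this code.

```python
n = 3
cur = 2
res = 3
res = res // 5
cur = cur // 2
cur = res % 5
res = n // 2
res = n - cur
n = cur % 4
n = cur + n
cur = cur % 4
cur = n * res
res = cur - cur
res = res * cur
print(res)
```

0

res = 3//5 = 0
cur = 2//2 = 1
cur = 0%5 = 0
res = 3//2 = 1
res = 3-0 = 3
n = 0%4 = 0
n = 0+0 = 0
cur = 0%4 = 0
cur = 0*3 = 0
res = 0-0 = 0
res = 0*0 = 0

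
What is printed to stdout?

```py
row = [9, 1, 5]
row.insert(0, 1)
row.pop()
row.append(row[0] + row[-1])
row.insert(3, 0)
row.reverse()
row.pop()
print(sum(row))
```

12

insert 1 at 0 → [1, 9, 1, 5]
pop() removes 5 → [1, 9, 1]
append row[0]+row[-1] = 1+1 = 2 → [1, 9, 1, 2]
insert 0 at 3 → [1, 9, 1, 0, 2]
reverse → [2, 0, 1, 9, 1]
pop() removes 1 → [2, 0, 1, 9]
sum = 12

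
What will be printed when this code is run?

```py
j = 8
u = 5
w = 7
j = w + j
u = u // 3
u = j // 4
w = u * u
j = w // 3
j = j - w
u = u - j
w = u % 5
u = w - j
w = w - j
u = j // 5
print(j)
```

j = 7+8 = 15
u = 5//3 = 1
u = 15//4 = 3
w = 3*3 = 9
j = 9//3 = 3
j = 3-9 = -6
u = 3-(-6) = 9
w = 9%5 = 4
u = 4-(-6) = 10
w = 4-(-6) = 10
u = (-6)//5 = -2

-6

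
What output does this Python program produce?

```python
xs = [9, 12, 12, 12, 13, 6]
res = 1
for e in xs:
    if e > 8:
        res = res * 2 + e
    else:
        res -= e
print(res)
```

e=9: >8, res = 1*2+9 = 11
e=12: >8, res = 11*2+12 = 34
e=12: >8, res = 34*2+12 = 80
e=12: >8, res = 80*2+12 = 172
e=13: >8, res = 172*2+13 = 357
e=6: not >8, res = 357-6 = 351

351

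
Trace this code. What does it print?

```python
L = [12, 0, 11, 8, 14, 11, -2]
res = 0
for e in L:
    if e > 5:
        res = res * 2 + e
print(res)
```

351

e=12: >5, res = 0*2+12 = 12
e=0: not >5
e=11: >5, res = 12*2+11 = 35
e=8: >5, res = 35*2+8 = 78
e=14: >5, res = 78*2+14 = 170
e=11: >5, res = 170*2+11 = 351
e=-2: not >5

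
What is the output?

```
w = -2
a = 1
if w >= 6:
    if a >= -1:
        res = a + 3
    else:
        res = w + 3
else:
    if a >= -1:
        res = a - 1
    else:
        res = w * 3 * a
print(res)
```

0

w=-2, a=1
w >= 6 is False; a >= -1 is True
→ res = a - 1 = 0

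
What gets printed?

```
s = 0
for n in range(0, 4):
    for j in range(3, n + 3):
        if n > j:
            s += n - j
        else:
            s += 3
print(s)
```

n=1,j=3: not 1>3, s = 0+3 = 3
n=2,j=3: not 2>3, s = 3+3 = 6
n=2,j=4: not 2>4, s = 6+3 = 9
n=3,j=3: not 3>3, s = 9+3 = 12
n=3,j=4: not 3>4, s = 12+3 = 15
n=3,j=5: not 3>5, s = 15+3 = 18

18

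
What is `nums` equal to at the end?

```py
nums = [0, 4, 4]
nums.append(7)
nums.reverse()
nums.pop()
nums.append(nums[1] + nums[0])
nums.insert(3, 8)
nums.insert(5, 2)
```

[7, 4, 4, 8, 11, 2]

append 7 → [0, 4, 4, 7]
reverse → [7, 4, 4, 0]
pop() removes 0 → [7, 4, 4]
append nums[1]+nums[0] = 4+7 = 11 → [7, 4, 4, 11]
insert 8 at 3 → [7, 4, 4, 8, 11]
insert 2 at 5 → [7, 4, 4, 8, 11, 2]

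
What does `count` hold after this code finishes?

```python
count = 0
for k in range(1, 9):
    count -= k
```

-36

k=1: count = 0-1 = -1
k=2: count = (-1)-2 = -3
k=3: count = (-3)-3 = -6
k=4: count = (-6)-4 = -10
k=5: count = (-10)-5 = -15
k=6: count = (-15)-6 = -21
k=7: count = (-21)-7 = -28
k=8: count = (-28)-8 = -36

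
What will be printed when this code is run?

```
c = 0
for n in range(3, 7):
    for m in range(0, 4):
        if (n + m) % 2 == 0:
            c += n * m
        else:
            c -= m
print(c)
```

40

n=3,m=0: odd sum, c = 0-0 = 0
n=3,m=1: even sum, c = 0+3 = 3
n=3,m=2: odd sum, c = 3-2 = 1
n=3,m=3: even sum, c = 1+9 = 10
n=4,m=0: even sum, c = 10+0 = 10
n=4,m=1: odd sum, c = 10-1 = 9
n=4,m=2: even sum, c = 9+8 = 17
n=4,m=3: odd sum, c = 17-3 = 14
n=5,m=0: odd sum, c = 14-0 = 14
n=5,m=1: even sum, c = 14+5 = 19
n=5,m=2: odd sum, c = 19-2 = 17
n=5,m=3: even sum, c = 17+15 = 32
n=6,m=0: even sum, c = 32+0 = 32
n=6,m=1: odd sum, c = 32-1 = 31
n=6,m=2: even sum, c = 31+12 = 43
n=6,m=3: odd sum, c = 43-3 = 40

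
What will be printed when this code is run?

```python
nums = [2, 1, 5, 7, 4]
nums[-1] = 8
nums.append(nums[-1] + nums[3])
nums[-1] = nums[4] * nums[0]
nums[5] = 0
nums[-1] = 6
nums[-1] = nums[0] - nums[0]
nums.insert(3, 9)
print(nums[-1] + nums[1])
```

1

nums[-1] = 8 → [2, 1, 5, 7, 8]
append nums[-1]+nums[3] = 8+7 = 15 → [2, 1, 5, 7, 8, 15]
nums[-1] = nums[4]*nums[0] = 8*2 = 16 → [2, 1, 5, 7, 8, 16]
nums[5] = 0 → [2, 1, 5, 7, 8, 0]
nums[-1] = 6 → [2, 1, 5, 7, 8, 6]
nums[-1] = nums[0]-nums[0] = 2-2 = 0 → [2, 1, 5, 7, 8, 0]
insert 9 at 3 → [2, 1, 5, 9, 7, 8, 0]
nums[-1]+nums[1] = 0+1 = 1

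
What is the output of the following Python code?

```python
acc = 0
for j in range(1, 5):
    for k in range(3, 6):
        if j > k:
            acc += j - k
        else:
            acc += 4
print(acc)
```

45

j=1,k=3: not 1>3, acc = 0+4 = 4
j=1,k=4: not 1>4, acc = 4+4 = 8
j=1,k=5: not 1>5, acc = 8+4 = 12
j=2,k=3: not 2>3, acc = 12+4 = 16
j=2,k=4: not 2>4, acc = 16+4 = 20
j=2,k=5: not 2>5, acc = 20+4 = 24
j=3,k=3: not 3>3, acc = 24+4 = 28
j=3,k=4: not 3>4, acc = 28+4 = 32
j=3,k=5: not 3>5, acc = 32+4 = 36
j=4,k=3: 4>3, acc = 36+1 = 37
j=4,k=4: not 4>4, acc = 37+4 = 41
j=4,k=5: not 4>5, acc = 41+4 = 45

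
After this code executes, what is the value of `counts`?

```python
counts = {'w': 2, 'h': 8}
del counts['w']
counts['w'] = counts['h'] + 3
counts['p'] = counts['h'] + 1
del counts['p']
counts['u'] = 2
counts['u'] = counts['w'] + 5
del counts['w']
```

{'h': 8, 'u': 16}

del 'w' → {'h': 8}
counts['w'] = counts['h']+3 = 11 → {'h': 8, 'w': 11}
counts['p'] = counts['h']+1 = 9 → {'h': 8, 'w': 11, 'p': 9}
del 'p' → {'h': 8, 'w': 11}
counts['u'] = 2 → {'h': 8, 'w': 11, 'u': 2}
counts['u'] = counts['w']+5 = 16 → {'h': 8, 'w': 11, 'u': 16}
del 'w' → {'h': 8, 'u': 16}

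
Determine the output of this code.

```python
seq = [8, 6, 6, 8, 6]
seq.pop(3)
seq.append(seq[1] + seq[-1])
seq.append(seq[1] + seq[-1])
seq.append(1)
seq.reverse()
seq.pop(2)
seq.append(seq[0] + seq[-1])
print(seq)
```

pop(3) removes 8 → [8, 6, 6, 6]
append seq[1]+seq[-1] = 6+6 = 12 → [8, 6, 6, 6, 12]
append seq[1]+seq[-1] = 6+12 = 18 → [8, 6, 6, 6, 12, 18]
append 1 → [8, 6, 6, 6, 12, 18, 1]
reverse → [1, 18, 12, 6, 6, 6, 8]
pop(2) removes 12 → [1, 18, 6, 6, 6, 8]
append seq[0]+seq[-1] = 1+8 = 9 → [1, 18, 6, 6, 6, 8, 9]

[1, 18, 6, 6, 6, 8, 9]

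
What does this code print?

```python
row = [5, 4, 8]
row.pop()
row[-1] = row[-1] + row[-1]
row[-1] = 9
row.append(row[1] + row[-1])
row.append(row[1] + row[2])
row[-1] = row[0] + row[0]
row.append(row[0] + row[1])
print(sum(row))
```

pop() removes 8 → [5, 4]
row[-1] = row[-1]+row[-1] = 4+4 = 8 → [5, 8]
row[-1] = 9 → [5, 9]
append row[1]+row[-1] = 9+9 = 18 → [5, 9, 18]
append row[1]+row[2] = 9+18 = 27 → [5, 9, 18, 27]
row[-1] = row[0]+row[0] = 5+5 = 10 → [5, 9, 18, 10]
append row[0]+row[1] = 5+9 = 14 → [5, 9, 18, 10, 14]
sum = 56

56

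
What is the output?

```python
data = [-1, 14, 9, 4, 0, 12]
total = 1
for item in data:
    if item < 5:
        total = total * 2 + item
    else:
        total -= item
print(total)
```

-92

item=-1: <5, total = 1*2+(-1) = 1
item=14: not <5, total = 1-14 = -13
item=9: not <5, total = (-13)-9 = -22
item=4: <5, total = (-22)*2+4 = -40
item=0: <5, total = (-40)*2+0 = -80
item=12: not <5, total = (-80)-12 = -92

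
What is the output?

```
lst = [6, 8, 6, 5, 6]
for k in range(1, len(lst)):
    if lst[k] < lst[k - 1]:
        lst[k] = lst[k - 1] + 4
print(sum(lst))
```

k=1: 8>=6, unchanged → [6, 8, 6, 5, 6]
k=2: 6<8, lst[2] = 8+4 = 12 → [6, 8, 12, 5, 6]
k=3: 5<12, lst[3] = 12+4 = 16 → [6, 8, 12, 16, 6]
k=4: 6<16, lst[4] = 16+4 = 20 → [6, 8, 12, 16, 20]
sum = 62

62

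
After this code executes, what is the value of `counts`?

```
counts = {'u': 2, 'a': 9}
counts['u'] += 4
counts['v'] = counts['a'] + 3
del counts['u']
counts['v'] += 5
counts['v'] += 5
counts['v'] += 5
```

{'a': 9, 'v': 27}

counts['u'] = 2+4 = 6 → {'u': 6, 'a': 9}
counts['v'] = counts['a']+3 = 12 → {'u': 6, 'a': 9, 'v': 12}
del 'u' → {'a': 9, 'v': 12}
counts['v'] = 12+5 = 17 → {'a': 9, 'v': 17}
counts['v'] = 17+5 = 22 → {'a': 9, 'v': 22}
counts['v'] = 22+5 = 27 → {'a': 9, 'v': 27}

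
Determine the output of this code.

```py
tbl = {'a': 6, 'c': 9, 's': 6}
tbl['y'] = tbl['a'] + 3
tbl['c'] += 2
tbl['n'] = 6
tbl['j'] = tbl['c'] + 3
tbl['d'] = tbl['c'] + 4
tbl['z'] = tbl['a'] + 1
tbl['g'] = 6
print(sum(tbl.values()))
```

80

tbl['y'] = tbl['a']+3 = 9 → {'a': 6, 'c': 9, 's': 6, 'y': 9}
tbl['c'] = 9+2 = 11 → {'a': 6, 'c': 11, 's': 6, 'y': 9}
tbl['n'] = 6 → {'a': 6, 'c': 11, 's': 6, 'y': 9, 'n': 6}
tbl['j'] = tbl['c']+3 = 14 → {'a': 6, 'c': 11, 's': 6, 'y': 9, 'n': 6, 'j': 14}
tbl['d'] = tbl['c']+4 = 15 → {'a': 6, 'c': 11, 's': 6, 'y': 9, 'n': 6, 'j': 14, 'd': 15}
tbl['z'] = tbl['a']+1 = 7 → {'a': 6, 'c': 11, 's': 6, 'y': 9, 'n': 6, 'j': 14, 'd': 15, 'z': 7}
tbl['g'] = 6 → {'a': 6, 'c': 11, 's': 6, 'y': 9, 'n': 6, 'j': 14, 'd': 15, 'z': 7, 'g': 6}
sum of values = 80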